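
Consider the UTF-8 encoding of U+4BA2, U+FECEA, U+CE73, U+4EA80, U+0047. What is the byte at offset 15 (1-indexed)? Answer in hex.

1-indexed offset 15 is 0-indexed offset 14.
U+4BA2 → 3-byte form E4 AE A2 at offsets 0–2.
U+FECEA → 4-byte form F3 BE B3 AA at offsets 3–6.
U+CE73 → 3-byte form EC B9 B3 at offsets 7–9.
U+4EA80 → 4-byte form F1 8E AA 80 at offsets 10–13.
U+0047 → 1-byte form 47 at offsets 14–14.
Offset 14 falls in char 5's range; it's byte 1 of 47 = 0x47.

0x47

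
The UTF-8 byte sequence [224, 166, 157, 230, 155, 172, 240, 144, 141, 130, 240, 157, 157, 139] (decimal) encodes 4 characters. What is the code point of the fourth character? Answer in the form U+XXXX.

Offset 0: leading byte 0xE0 = 11100000 → 3-byte char #1 = E0 A6 9D.
Offset 3: leading byte 0xE6 = 11100110 → 3-byte char #2 = E6 9B AC.
Offset 6: leading byte 0xF0 = 11110000 → 4-byte char #3 = F0 90 8D 82.
Offset 10: leading byte 0xF0 = 11110000 → 4-byte char #4 = F0 9D 9D 8B.
Leading byte 0xF0 = 11110000 matches 11110xxx → 4-byte sequence.
Byte 1: 0xF0 = 11110000, payload 000 (3 bits).
Byte 2: 0x9D = 10011101 (10xxxxxx ✓), payload 011101.
Byte 3: 0x9D = 10011101 (10xxxxxx ✓), payload 011101.
Byte 4: 0x8B = 10001011 (10xxxxxx ✓), payload 001011.
Concatenate: 000011101011101001011 = 0x1D74B (21 bits → U+1D74B).

U+1D74B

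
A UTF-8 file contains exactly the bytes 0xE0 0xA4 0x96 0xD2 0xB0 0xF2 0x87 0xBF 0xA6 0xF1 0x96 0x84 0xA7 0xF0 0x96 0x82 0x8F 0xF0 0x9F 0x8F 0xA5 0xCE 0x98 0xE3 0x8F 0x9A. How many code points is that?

Byte at offset 0: 0xE0 = 11100000 → 3-byte char (#1). Advance 3.
Byte at offset 3: 0xD2 = 11010010 → 2-byte char (#2). Advance 2.
Byte at offset 5: 0xF2 = 11110010 → 4-byte char (#3). Advance 4.
Byte at offset 9: 0xF1 = 11110001 → 4-byte char (#4). Advance 4.
Byte at offset 13: 0xF0 = 11110000 → 4-byte char (#5). Advance 4.
Byte at offset 17: 0xF0 = 11110000 → 4-byte char (#6). Advance 4.
Byte at offset 21: 0xCE = 11001110 → 2-byte char (#7). Advance 2.
Byte at offset 23: 0xE3 = 11100011 → 3-byte char (#8). Advance 3.
Reached end at offset 26 after 8 code points.

8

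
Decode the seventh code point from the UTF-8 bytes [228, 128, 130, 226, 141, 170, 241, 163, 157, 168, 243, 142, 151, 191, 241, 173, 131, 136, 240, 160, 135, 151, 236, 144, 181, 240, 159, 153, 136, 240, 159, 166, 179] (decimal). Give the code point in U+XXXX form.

U+C435

Offset 0: leading byte 0xE4 = 11100100 → 3-byte char #1 = E4 80 82.
Offset 3: leading byte 0xE2 = 11100010 → 3-byte char #2 = E2 8D AA.
Offset 6: leading byte 0xF1 = 11110001 → 4-byte char #3 = F1 A3 9D A8.
Offset 10: leading byte 0xF3 = 11110011 → 4-byte char #4 = F3 8E 97 BF.
Offset 14: leading byte 0xF1 = 11110001 → 4-byte char #5 = F1 AD 83 88.
Offset 18: leading byte 0xF0 = 11110000 → 4-byte char #6 = F0 A0 87 97.
Offset 22: leading byte 0xEC = 11101100 → 3-byte char #7 = EC 90 B5.
Leading byte 0xEC = 11101100 matches 1110xxxx → 3-byte sequence.
Byte 1: 0xEC = 11101100, payload 1100 (4 bits).
Byte 2: 0x90 = 10010000 (10xxxxxx ✓), payload 010000.
Byte 3: 0xB5 = 10110101 (10xxxxxx ✓), payload 110101.
Concatenate: 1100010000110101 = 0xC435 (16 bits → U+C435).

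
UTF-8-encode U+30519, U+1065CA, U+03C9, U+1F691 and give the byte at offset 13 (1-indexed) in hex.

1-indexed offset 13 is 0-indexed offset 12.
U+30519 → 4-byte form F0 B0 94 99 at offsets 0–3.
U+1065CA → 4-byte form F4 86 97 8A at offsets 4–7.
U+03C9 → 2-byte form CF 89 at offsets 8–9.
U+1F691 → 4-byte form F0 9F 9A 91 at offsets 10–13.
Offset 12 falls in char 4's range; it's byte 3 of F0 9F 9A 91 = 0x9A.

0x9A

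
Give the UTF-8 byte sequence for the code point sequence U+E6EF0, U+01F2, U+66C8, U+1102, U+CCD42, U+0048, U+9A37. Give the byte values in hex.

F3 A6 BB B0 C7 B2 E6 9B 88 E1 84 82 F3 8C B5 82 48 E9 A8 B7

U+E6EF0: 4-byte form → F3 A6 BB B0.
U+01F2: 2-byte form → C7 B2.
U+66C8: 3-byte form → E6 9B 88.
U+1102: 3-byte form → E1 84 82.
U+CCD42: 4-byte form → F3 8C B5 82.
U+0048: 1-byte form → 48.
U+9A37: 3-byte form → E9 A8 B7.
Concatenated (20 bytes): F3 A6 BB B0 C7 B2 E6 9B 88 E1 84 82 F3 8C B5 82 48 E9 A8 B7.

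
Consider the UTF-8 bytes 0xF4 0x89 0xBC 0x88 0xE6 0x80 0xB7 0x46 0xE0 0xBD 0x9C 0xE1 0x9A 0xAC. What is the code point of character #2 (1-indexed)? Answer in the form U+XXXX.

Offset 0: leading byte 0xF4 = 11110100 → 4-byte char #1 = F4 89 BC 88.
Offset 4: leading byte 0xE6 = 11100110 → 3-byte char #2 = E6 80 B7.
Leading byte 0xE6 = 11100110 matches 1110xxxx → 3-byte sequence.
Byte 1: 0xE6 = 11100110, payload 0110 (4 bits).
Byte 2: 0x80 = 10000000 (10xxxxxx ✓), payload 000000.
Byte 3: 0xB7 = 10110111 (10xxxxxx ✓), payload 110111.
Concatenate: 0110000000110111 = 0x6037 (16 bits → U+6037).

U+6037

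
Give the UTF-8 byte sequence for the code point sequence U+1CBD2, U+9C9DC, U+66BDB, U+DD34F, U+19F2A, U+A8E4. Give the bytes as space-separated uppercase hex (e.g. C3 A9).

U+1CBD2: 4-byte form → F0 9C AF 92.
U+9C9DC: 4-byte form → F2 9C A7 9C.
U+66BDB: 4-byte form → F1 A6 AF 9B.
U+DD34F: 4-byte form → F3 9D 8D 8F.
U+19F2A: 4-byte form → F0 99 BC AA.
U+A8E4: 3-byte form → EA A3 A4.
Concatenated (23 bytes): F0 9C AF 92 F2 9C A7 9C F1 A6 AF 9B F3 9D 8D 8F F0 99 BC AA EA A3 A4.

F0 9C AF 92 F2 9C A7 9C F1 A6 AF 9B F3 9D 8D 8F F0 99 BC AA EA A3 A4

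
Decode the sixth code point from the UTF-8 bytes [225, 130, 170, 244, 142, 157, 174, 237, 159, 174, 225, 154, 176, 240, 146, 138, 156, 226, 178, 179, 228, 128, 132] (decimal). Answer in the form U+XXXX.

Offset 0: leading byte 0xE1 = 11100001 → 3-byte char #1 = E1 82 AA.
Offset 3: leading byte 0xF4 = 11110100 → 4-byte char #2 = F4 8E 9D AE.
Offset 7: leading byte 0xED = 11101101 → 3-byte char #3 = ED 9F AE.
Offset 10: leading byte 0xE1 = 11100001 → 3-byte char #4 = E1 9A B0.
Offset 13: leading byte 0xF0 = 11110000 → 4-byte char #5 = F0 92 8A 9C.
Offset 17: leading byte 0xE2 = 11100010 → 3-byte char #6 = E2 B2 B3.
Leading byte 0xE2 = 11100010 matches 1110xxxx → 3-byte sequence.
Byte 1: 0xE2 = 11100010, payload 0010 (4 bits).
Byte 2: 0xB2 = 10110010 (10xxxxxx ✓), payload 110010.
Byte 3: 0xB3 = 10110011 (10xxxxxx ✓), payload 110011.
Concatenate: 0010110010110011 = 0x2CB3 (16 bits → U+2CB3).

U+2CB3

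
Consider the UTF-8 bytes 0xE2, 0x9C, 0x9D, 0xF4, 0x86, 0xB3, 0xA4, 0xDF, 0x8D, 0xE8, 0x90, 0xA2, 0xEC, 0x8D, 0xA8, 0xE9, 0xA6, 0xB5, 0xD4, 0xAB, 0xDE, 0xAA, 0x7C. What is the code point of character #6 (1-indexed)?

Offset 0: leading byte 0xE2 = 11100010 → 3-byte char #1 = E2 9C 9D.
Offset 3: leading byte 0xF4 = 11110100 → 4-byte char #2 = F4 86 B3 A4.
Offset 7: leading byte 0xDF = 11011111 → 2-byte char #3 = DF 8D.
Offset 9: leading byte 0xE8 = 11101000 → 3-byte char #4 = E8 90 A2.
Offset 12: leading byte 0xEC = 11101100 → 3-byte char #5 = EC 8D A8.
Offset 15: leading byte 0xE9 = 11101001 → 3-byte char #6 = E9 A6 B5.
Leading byte 0xE9 = 11101001 matches 1110xxxx → 3-byte sequence.
Byte 1: 0xE9 = 11101001, payload 1001 (4 bits).
Byte 2: 0xA6 = 10100110 (10xxxxxx ✓), payload 100110.
Byte 3: 0xB5 = 10110101 (10xxxxxx ✓), payload 110101.
Concatenate: 1001100110110101 = 0x99B5 (16 bits → U+99B5).

U+99B5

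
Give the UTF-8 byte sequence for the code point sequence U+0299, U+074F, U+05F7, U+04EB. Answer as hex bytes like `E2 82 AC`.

CA 99 DD 8F D7 B7 D3 AB

U+0299: 2-byte form → CA 99.
U+074F: 2-byte form → DD 8F.
U+05F7: 2-byte form → D7 B7.
U+04EB: 2-byte form → D3 AB.
Concatenated (8 bytes): CA 99 DD 8F D7 B7 D3 AB.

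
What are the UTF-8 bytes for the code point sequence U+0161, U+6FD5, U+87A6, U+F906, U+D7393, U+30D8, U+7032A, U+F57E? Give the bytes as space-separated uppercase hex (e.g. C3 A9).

U+0161: 2-byte form → C5 A1.
U+6FD5: 3-byte form → E6 BF 95.
U+87A6: 3-byte form → E8 9E A6.
U+F906: 3-byte form → EF A4 86.
U+D7393: 4-byte form → F3 97 8E 93.
U+30D8: 3-byte form → E3 83 98.
U+7032A: 4-byte form → F1 B0 8C AA.
U+F57E: 3-byte form → EF 95 BE.
Concatenated (25 bytes): C5 A1 E6 BF 95 E8 9E A6 EF A4 86 F3 97 8E 93 E3 83 98 F1 B0 8C AA EF 95 BE.

C5 A1 E6 BF 95 E8 9E A6 EF A4 86 F3 97 8E 93 E3 83 98 F1 B0 8C AA EF 95 BE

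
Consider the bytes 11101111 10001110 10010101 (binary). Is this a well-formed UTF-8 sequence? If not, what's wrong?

valid

Leading byte 0xEF = 11101111 → 3-byte form.
Continuation bytes 0x8E=10001110, 0x95=10010101 all match 10xxxxxx.
Decoded value 0xF395 is ≥ 0x800 (shortest form) and not a surrogate.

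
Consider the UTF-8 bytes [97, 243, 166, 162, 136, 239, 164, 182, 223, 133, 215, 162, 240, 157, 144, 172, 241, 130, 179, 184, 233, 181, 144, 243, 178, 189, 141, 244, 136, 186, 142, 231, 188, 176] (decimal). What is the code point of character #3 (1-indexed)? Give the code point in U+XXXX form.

U+F936

Offset 0: leading byte 0x61 = 01100001 → 1-byte char #1 = 61.
Offset 1: leading byte 0xF3 = 11110011 → 4-byte char #2 = F3 A6 A2 88.
Offset 5: leading byte 0xEF = 11101111 → 3-byte char #3 = EF A4 B6.
Leading byte 0xEF = 11101111 matches 1110xxxx → 3-byte sequence.
Byte 1: 0xEF = 11101111, payload 1111 (4 bits).
Byte 2: 0xA4 = 10100100 (10xxxxxx ✓), payload 100100.
Byte 3: 0xB6 = 10110110 (10xxxxxx ✓), payload 110110.
Concatenate: 1111100100110110 = 0xF936 (16 bits → U+F936).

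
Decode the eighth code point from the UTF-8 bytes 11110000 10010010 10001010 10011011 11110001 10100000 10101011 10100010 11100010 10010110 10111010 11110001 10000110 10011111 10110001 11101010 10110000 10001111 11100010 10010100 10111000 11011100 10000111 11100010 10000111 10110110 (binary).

U+21F6

Offset 0: leading byte 0xF0 = 11110000 → 4-byte char #1 = F0 92 8A 9B.
Offset 4: leading byte 0xF1 = 11110001 → 4-byte char #2 = F1 A0 AB A2.
Offset 8: leading byte 0xE2 = 11100010 → 3-byte char #3 = E2 96 BA.
Offset 11: leading byte 0xF1 = 11110001 → 4-byte char #4 = F1 86 9F B1.
Offset 15: leading byte 0xEA = 11101010 → 3-byte char #5 = EA B0 8F.
Offset 18: leading byte 0xE2 = 11100010 → 3-byte char #6 = E2 94 B8.
Offset 21: leading byte 0xDC = 11011100 → 2-byte char #7 = DC 87.
Offset 23: leading byte 0xE2 = 11100010 → 3-byte char #8 = E2 87 B6.
Leading byte 0xE2 = 11100010 matches 1110xxxx → 3-byte sequence.
Byte 1: 0xE2 = 11100010, payload 0010 (4 bits).
Byte 2: 0x87 = 10000111 (10xxxxxx ✓), payload 000111.
Byte 3: 0xB6 = 10110110 (10xxxxxx ✓), payload 110110.
Concatenate: 0010000111110110 = 0x21F6 (16 bits → U+21F6).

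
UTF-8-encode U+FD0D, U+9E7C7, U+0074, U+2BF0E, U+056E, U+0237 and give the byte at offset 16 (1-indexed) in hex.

1-indexed offset 16 is 0-indexed offset 15.
U+FD0D → 3-byte form EF B4 8D at offsets 0–2.
U+9E7C7 → 4-byte form F2 9E 9F 87 at offsets 3–6.
U+0074 → 1-byte form 74 at offsets 7–7.
U+2BF0E → 4-byte form F0 AB BC 8E at offsets 8–11.
U+056E → 2-byte form D5 AE at offsets 12–13.
U+0237 → 2-byte form C8 B7 at offsets 14–15.
Offset 15 falls in char 6's range; it's byte 2 of C8 B7 = 0xB7.

0xB7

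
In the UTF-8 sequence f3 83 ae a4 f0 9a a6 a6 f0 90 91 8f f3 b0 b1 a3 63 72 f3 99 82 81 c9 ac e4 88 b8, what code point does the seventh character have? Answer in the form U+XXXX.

U+D9081

Offset 0: leading byte 0xF3 = 11110011 → 4-byte char #1 = F3 83 AE A4.
Offset 4: leading byte 0xF0 = 11110000 → 4-byte char #2 = F0 9A A6 A6.
Offset 8: leading byte 0xF0 = 11110000 → 4-byte char #3 = F0 90 91 8F.
Offset 12: leading byte 0xF3 = 11110011 → 4-byte char #4 = F3 B0 B1 A3.
Offset 16: leading byte 0x63 = 01100011 → 1-byte char #5 = 63.
Offset 17: leading byte 0x72 = 01110010 → 1-byte char #6 = 72.
Offset 18: leading byte 0xF3 = 11110011 → 4-byte char #7 = F3 99 82 81.
Leading byte 0xF3 = 11110011 matches 11110xxx → 4-byte sequence.
Byte 1: 0xF3 = 11110011, payload 011 (3 bits).
Byte 2: 0x99 = 10011001 (10xxxxxx ✓), payload 011001.
Byte 3: 0x82 = 10000010 (10xxxxxx ✓), payload 000010.
Byte 4: 0x81 = 10000001 (10xxxxxx ✓), payload 000001.
Concatenate: 011011001000010000001 = 0xD9081 (21 bits → U+D9081).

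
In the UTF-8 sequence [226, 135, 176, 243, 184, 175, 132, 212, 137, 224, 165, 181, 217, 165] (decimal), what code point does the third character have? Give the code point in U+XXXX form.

U+0509

Offset 0: leading byte 0xE2 = 11100010 → 3-byte char #1 = E2 87 B0.
Offset 3: leading byte 0xF3 = 11110011 → 4-byte char #2 = F3 B8 AF 84.
Offset 7: leading byte 0xD4 = 11010100 → 2-byte char #3 = D4 89.
Leading byte 0xD4 = 11010100 matches 110xxxxx → 2-byte sequence.
Byte 1: 0xD4 = 11010100, payload 10100 (5 bits).
Byte 2: 0x89 = 10001001 (10xxxxxx ✓), payload 001001.
Concatenate: 10100001001 = 0x509 (11 bits → U+0509).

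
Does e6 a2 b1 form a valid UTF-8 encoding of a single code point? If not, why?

Leading byte 0xE6 = 11100110 → 3-byte form.
Continuation bytes 0xA2=10100010, 0xB1=10110001 all match 10xxxxxx.
Decoded value 0x68B1 is ≥ 0x800 (shortest form) and not a surrogate.

valid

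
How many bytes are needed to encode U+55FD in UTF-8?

U+55FD = 0x55FD. UTF-8 uses 1 byte below 0x80, 2 below 0x800, 3 below 0x10000, 4 up to 0x10FFFF. 0x55FD is in U+0800–U+FFFF → 3 bytes.

3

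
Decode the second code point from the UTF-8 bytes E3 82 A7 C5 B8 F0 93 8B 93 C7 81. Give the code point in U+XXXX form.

U+0178

Offset 0: leading byte 0xE3 = 11100011 → 3-byte char #1 = E3 82 A7.
Offset 3: leading byte 0xC5 = 11000101 → 2-byte char #2 = C5 B8.
Leading byte 0xC5 = 11000101 matches 110xxxxx → 2-byte sequence.
Byte 1: 0xC5 = 11000101, payload 00101 (5 bits).
Byte 2: 0xB8 = 10111000 (10xxxxxx ✓), payload 111000.
Concatenate: 00101111000 = 0x178 (11 bits → U+0178).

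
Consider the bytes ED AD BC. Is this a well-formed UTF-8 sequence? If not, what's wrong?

invalid (encodes a surrogate (U+D800–U+DFFF))

Structurally a 3-byte sequence; payload = 0xDB7C.
But 0xDB7C is in U+D800–U+DFFF, the surrogate range. Surrogates are not Unicode scalar values and are forbidden in UTF-8.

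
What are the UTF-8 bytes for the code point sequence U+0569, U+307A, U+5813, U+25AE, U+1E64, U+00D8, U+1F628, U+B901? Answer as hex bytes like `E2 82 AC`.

U+0569: 2-byte form → D5 A9.
U+307A: 3-byte form → E3 81 BA.
U+5813: 3-byte form → E5 A0 93.
U+25AE: 3-byte form → E2 96 AE.
U+1E64: 3-byte form → E1 B9 A4.
U+00D8: 2-byte form → C3 98.
U+1F628: 4-byte form → F0 9F 98 A8.
U+B901: 3-byte form → EB A4 81.
Concatenated (23 bytes): D5 A9 E3 81 BA E5 A0 93 E2 96 AE E1 B9 A4 C3 98 F0 9F 98 A8 EB A4 81.

D5 A9 E3 81 BA E5 A0 93 E2 96 AE E1 B9 A4 C3 98 F0 9F 98 A8 EB A4 81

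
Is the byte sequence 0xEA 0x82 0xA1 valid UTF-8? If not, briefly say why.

Leading byte 0xEA = 11101010 → 3-byte form.
Continuation bytes 0x82=10000010, 0xA1=10100001 all match 10xxxxxx.
Decoded value 0xA0A1 is ≥ 0x800 (shortest form) and not a surrogate.

valid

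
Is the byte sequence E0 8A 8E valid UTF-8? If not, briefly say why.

invalid (overlong encoding)

Leading byte 0xE0 = 11100000 → 3-byte form.
Continuation bytes all match 10xxxxxx. Payload decodes to 0x28E.
But 0x28E < 0x800, the minimum for a 3-byte sequence — this is an overlong encoding.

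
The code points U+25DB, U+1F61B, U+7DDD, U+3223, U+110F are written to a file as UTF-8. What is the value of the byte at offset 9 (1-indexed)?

0xB7

1-indexed offset 9 is 0-indexed offset 8.
U+25DB → 3-byte form E2 97 9B at offsets 0–2.
U+1F61B → 4-byte form F0 9F 98 9B at offsets 3–6.
U+7DDD → 3-byte form E7 B7 9D at offsets 7–9.
Offset 8 falls in char 3's range; it's byte 2 of E7 B7 9D = 0xB7.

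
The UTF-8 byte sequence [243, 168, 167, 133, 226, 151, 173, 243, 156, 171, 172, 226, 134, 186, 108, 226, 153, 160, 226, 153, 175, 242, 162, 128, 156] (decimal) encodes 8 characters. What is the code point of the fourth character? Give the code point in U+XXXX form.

Offset 0: leading byte 0xF3 = 11110011 → 4-byte char #1 = F3 A8 A7 85.
Offset 4: leading byte 0xE2 = 11100010 → 3-byte char #2 = E2 97 AD.
Offset 7: leading byte 0xF3 = 11110011 → 4-byte char #3 = F3 9C AB AC.
Offset 11: leading byte 0xE2 = 11100010 → 3-byte char #4 = E2 86 BA.
Leading byte 0xE2 = 11100010 matches 1110xxxx → 3-byte sequence.
Byte 1: 0xE2 = 11100010, payload 0010 (4 bits).
Byte 2: 0x86 = 10000110 (10xxxxxx ✓), payload 000110.
Byte 3: 0xBA = 10111010 (10xxxxxx ✓), payload 111010.
Concatenate: 0010000110111010 = 0x21BA (16 bits → U+21BA).

U+21BA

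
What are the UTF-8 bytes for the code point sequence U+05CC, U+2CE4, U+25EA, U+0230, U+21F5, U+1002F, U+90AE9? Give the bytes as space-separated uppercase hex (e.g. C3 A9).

D7 8C E2 B3 A4 E2 97 AA C8 B0 E2 87 B5 F0 90 80 AF F2 90 AB A9

U+05CC: 2-byte form → D7 8C.
U+2CE4: 3-byte form → E2 B3 A4.
U+25EA: 3-byte form → E2 97 AA.
U+0230: 2-byte form → C8 B0.
U+21F5: 3-byte form → E2 87 B5.
U+1002F: 4-byte form → F0 90 80 AF.
U+90AE9: 4-byte form → F2 90 AB A9.
Concatenated (21 bytes): D7 8C E2 B3 A4 E2 97 AA C8 B0 E2 87 B5 F0 90 80 AF F2 90 AB A9.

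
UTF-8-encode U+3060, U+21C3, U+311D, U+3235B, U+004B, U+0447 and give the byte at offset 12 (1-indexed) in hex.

1-indexed offset 12 is 0-indexed offset 11.
U+3060 → 3-byte form E3 81 A0 at offsets 0–2.
U+21C3 → 3-byte form E2 87 83 at offsets 3–5.
U+311D → 3-byte form E3 84 9D at offsets 6–8.
U+3235B → 4-byte form F0 B2 8D 9B at offsets 9–12.
Offset 11 falls in char 4's range; it's byte 3 of F0 B2 8D 9B = 0x8D.

0x8D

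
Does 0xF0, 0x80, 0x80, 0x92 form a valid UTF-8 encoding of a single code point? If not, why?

Leading byte 0xF0 = 11110000 → 4-byte form.
Continuation bytes all match 10xxxxxx. Payload decodes to 0x12.
But 0x12 < 0x10000, the minimum for a 4-byte sequence — this is an overlong encoding.

invalid (overlong encoding)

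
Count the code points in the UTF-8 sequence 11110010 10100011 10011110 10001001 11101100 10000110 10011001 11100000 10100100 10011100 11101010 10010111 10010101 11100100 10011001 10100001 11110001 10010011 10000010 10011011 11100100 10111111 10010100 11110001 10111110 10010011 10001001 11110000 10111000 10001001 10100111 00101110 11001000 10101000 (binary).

Byte at offset 0: 0xF2 = 11110010 → 4-byte char (#1). Advance 4.
Byte at offset 4: 0xEC = 11101100 → 3-byte char (#2). Advance 3.
Byte at offset 7: 0xE0 = 11100000 → 3-byte char (#3). Advance 3.
Byte at offset 10: 0xEA = 11101010 → 3-byte char (#4). Advance 3.
Byte at offset 13: 0xE4 = 11100100 → 3-byte char (#5). Advance 3.
Byte at offset 16: 0xF1 = 11110001 → 4-byte char (#6). Advance 4.
Byte at offset 20: 0xE4 = 11100100 → 3-byte char (#7). Advance 3.
Byte at offset 23: 0xF1 = 11110001 → 4-byte char (#8). Advance 4.
Byte at offset 27: 0xF0 = 11110000 → 4-byte char (#9). Advance 4.
Byte at offset 31: 0x2E = 00101110 → 1-byte char (#10). Advance 1.
Byte at offset 32: 0xC8 = 11001000 → 2-byte char (#11). Advance 2.
Reached end at offset 34 after 11 code points.

11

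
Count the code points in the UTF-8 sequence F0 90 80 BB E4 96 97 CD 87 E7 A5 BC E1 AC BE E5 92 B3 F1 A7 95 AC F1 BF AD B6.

Byte at offset 0: 0xF0 = 11110000 → 4-byte char (#1). Advance 4.
Byte at offset 4: 0xE4 = 11100100 → 3-byte char (#2). Advance 3.
Byte at offset 7: 0xCD = 11001101 → 2-byte char (#3). Advance 2.
Byte at offset 9: 0xE7 = 11100111 → 3-byte char (#4). Advance 3.
Byte at offset 12: 0xE1 = 11100001 → 3-byte char (#5). Advance 3.
Byte at offset 15: 0xE5 = 11100101 → 3-byte char (#6). Advance 3.
Byte at offset 18: 0xF1 = 11110001 → 4-byte char (#7). Advance 4.
Byte at offset 22: 0xF1 = 11110001 → 4-byte char (#8). Advance 4.
Reached end at offset 26 after 8 code points.

8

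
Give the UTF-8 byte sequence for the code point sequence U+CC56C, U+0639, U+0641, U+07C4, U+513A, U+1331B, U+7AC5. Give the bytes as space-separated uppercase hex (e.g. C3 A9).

F3 8C 95 AC D8 B9 D9 81 DF 84 E5 84 BA F0 93 8C 9B E7 AB 85

U+CC56C: 4-byte form → F3 8C 95 AC.
U+0639: 2-byte form → D8 B9.
U+0641: 2-byte form → D9 81.
U+07C4: 2-byte form → DF 84.
U+513A: 3-byte form → E5 84 BA.
U+1331B: 4-byte form → F0 93 8C 9B.
U+7AC5: 3-byte form → E7 AB 85.
Concatenated (20 bytes): F3 8C 95 AC D8 B9 D9 81 DF 84 E5 84 BA F0 93 8C 9B E7 AB 85.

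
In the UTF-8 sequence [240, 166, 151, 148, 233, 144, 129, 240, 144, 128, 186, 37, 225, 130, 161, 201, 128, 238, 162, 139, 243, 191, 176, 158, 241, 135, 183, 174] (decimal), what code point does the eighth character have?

U+FFC1E

Offset 0: leading byte 0xF0 = 11110000 → 4-byte char #1 = F0 A6 97 94.
Offset 4: leading byte 0xE9 = 11101001 → 3-byte char #2 = E9 90 81.
Offset 7: leading byte 0xF0 = 11110000 → 4-byte char #3 = F0 90 80 BA.
Offset 11: leading byte 0x25 = 00100101 → 1-byte char #4 = 25.
Offset 12: leading byte 0xE1 = 11100001 → 3-byte char #5 = E1 82 A1.
Offset 15: leading byte 0xC9 = 11001001 → 2-byte char #6 = C9 80.
Offset 17: leading byte 0xEE = 11101110 → 3-byte char #7 = EE A2 8B.
Offset 20: leading byte 0xF3 = 11110011 → 4-byte char #8 = F3 BF B0 9E.
Leading byte 0xF3 = 11110011 matches 11110xxx → 4-byte sequence.
Byte 1: 0xF3 = 11110011, payload 011 (3 bits).
Byte 2: 0xBF = 10111111 (10xxxxxx ✓), payload 111111.
Byte 3: 0xB0 = 10110000 (10xxxxxx ✓), payload 110000.
Byte 4: 0x9E = 10011110 (10xxxxxx ✓), payload 011110.
Concatenate: 011111111110000011110 = 0xFFC1E (21 bits → U+FFC1E).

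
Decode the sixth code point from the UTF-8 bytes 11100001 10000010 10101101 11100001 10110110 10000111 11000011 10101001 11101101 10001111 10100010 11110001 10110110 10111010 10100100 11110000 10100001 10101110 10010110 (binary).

Offset 0: leading byte 0xE1 = 11100001 → 3-byte char #1 = E1 82 AD.
Offset 3: leading byte 0xE1 = 11100001 → 3-byte char #2 = E1 B6 87.
Offset 6: leading byte 0xC3 = 11000011 → 2-byte char #3 = C3 A9.
Offset 8: leading byte 0xED = 11101101 → 3-byte char #4 = ED 8F A2.
Offset 11: leading byte 0xF1 = 11110001 → 4-byte char #5 = F1 B6 BA A4.
Offset 15: leading byte 0xF0 = 11110000 → 4-byte char #6 = F0 A1 AE 96.
Leading byte 0xF0 = 11110000 matches 11110xxx → 4-byte sequence.
Byte 1: 0xF0 = 11110000, payload 000 (3 bits).
Byte 2: 0xA1 = 10100001 (10xxxxxx ✓), payload 100001.
Byte 3: 0xAE = 10101110 (10xxxxxx ✓), payload 101110.
Byte 4: 0x96 = 10010110 (10xxxxxx ✓), payload 010110.
Concatenate: 000100001101110010110 = 0x21B96 (21 bits → U+21B96).

U+21B96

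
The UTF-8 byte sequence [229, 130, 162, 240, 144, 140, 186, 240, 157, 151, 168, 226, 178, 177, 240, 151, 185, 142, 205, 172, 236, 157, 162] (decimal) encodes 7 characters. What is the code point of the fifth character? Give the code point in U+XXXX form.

U+17E4E

Offset 0: leading byte 0xE5 = 11100101 → 3-byte char #1 = E5 82 A2.
Offset 3: leading byte 0xF0 = 11110000 → 4-byte char #2 = F0 90 8C BA.
Offset 7: leading byte 0xF0 = 11110000 → 4-byte char #3 = F0 9D 97 A8.
Offset 11: leading byte 0xE2 = 11100010 → 3-byte char #4 = E2 B2 B1.
Offset 14: leading byte 0xF0 = 11110000 → 4-byte char #5 = F0 97 B9 8E.
Leading byte 0xF0 = 11110000 matches 11110xxx → 4-byte sequence.
Byte 1: 0xF0 = 11110000, payload 000 (3 bits).
Byte 2: 0x97 = 10010111 (10xxxxxx ✓), payload 010111.
Byte 3: 0xB9 = 10111001 (10xxxxxx ✓), payload 111001.
Byte 4: 0x8E = 10001110 (10xxxxxx ✓), payload 001110.
Concatenate: 000010111111001001110 = 0x17E4E (21 bits → U+17E4E).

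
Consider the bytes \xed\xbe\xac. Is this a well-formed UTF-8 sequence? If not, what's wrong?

invalid (encodes a surrogate (U+D800–U+DFFF))

Structurally a 3-byte sequence; payload = 0xDFAC.
But 0xDFAC is in U+D800–U+DFFF, the surrogate range. Surrogates are not Unicode scalar values and are forbidden in UTF-8.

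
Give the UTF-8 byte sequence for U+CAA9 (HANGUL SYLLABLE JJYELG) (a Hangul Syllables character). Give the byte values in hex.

EC AA A9

U+CAA9 = 0xCAA9 = 51881 decimal. In range U+0800–U+FFFF → 3-byte form: 1110xxxx 10xxxxxx 10xxxxxx.
Binary (16 bits): 1100101010101001.
Split 4+6+6: 1100 | 101010 | 101001.
Byte 1: 11101100 = 0xEC.
Byte 2: 10101010 = 0xAA.
Byte 3: 10101001 = 0xA9.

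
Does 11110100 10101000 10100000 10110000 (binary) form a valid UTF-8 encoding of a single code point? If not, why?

Leading byte 0xF4 = 11110100 → 4-byte form.
Payload = 0x128830, which exceeds U+10FFFF, the maximum Unicode code point. (Leading bytes F5–FF, or F4 followed by ≥ 0x90, are invalid.)

invalid (encodes a value above U+10FFFF)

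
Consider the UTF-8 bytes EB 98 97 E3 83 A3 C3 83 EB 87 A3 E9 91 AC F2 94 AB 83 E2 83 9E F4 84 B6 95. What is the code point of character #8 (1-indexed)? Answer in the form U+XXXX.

Offset 0: leading byte 0xEB = 11101011 → 3-byte char #1 = EB 98 97.
Offset 3: leading byte 0xE3 = 11100011 → 3-byte char #2 = E3 83 A3.
Offset 6: leading byte 0xC3 = 11000011 → 2-byte char #3 = C3 83.
Offset 8: leading byte 0xEB = 11101011 → 3-byte char #4 = EB 87 A3.
Offset 11: leading byte 0xE9 = 11101001 → 3-byte char #5 = E9 91 AC.
Offset 14: leading byte 0xF2 = 11110010 → 4-byte char #6 = F2 94 AB 83.
Offset 18: leading byte 0xE2 = 11100010 → 3-byte char #7 = E2 83 9E.
Offset 21: leading byte 0xF4 = 11110100 → 4-byte char #8 = F4 84 B6 95.
Leading byte 0xF4 = 11110100 matches 11110xxx → 4-byte sequence.
Byte 1: 0xF4 = 11110100, payload 100 (3 bits).
Byte 2: 0x84 = 10000100 (10xxxxxx ✓), payload 000100.
Byte 3: 0xB6 = 10110110 (10xxxxxx ✓), payload 110110.
Byte 4: 0x95 = 10010101 (10xxxxxx ✓), payload 010101.
Concatenate: 100000100110110010101 = 0x104D95 (21 bits → U+104D95).

U+104D95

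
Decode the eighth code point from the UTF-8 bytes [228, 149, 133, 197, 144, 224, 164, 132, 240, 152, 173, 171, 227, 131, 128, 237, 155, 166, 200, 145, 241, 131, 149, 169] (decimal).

U+43569

Offset 0: leading byte 0xE4 = 11100100 → 3-byte char #1 = E4 95 85.
Offset 3: leading byte 0xC5 = 11000101 → 2-byte char #2 = C5 90.
Offset 5: leading byte 0xE0 = 11100000 → 3-byte char #3 = E0 A4 84.
Offset 8: leading byte 0xF0 = 11110000 → 4-byte char #4 = F0 98 AD AB.
Offset 12: leading byte 0xE3 = 11100011 → 3-byte char #5 = E3 83 80.
Offset 15: leading byte 0xED = 11101101 → 3-byte char #6 = ED 9B A6.
Offset 18: leading byte 0xC8 = 11001000 → 2-byte char #7 = C8 91.
Offset 20: leading byte 0xF1 = 11110001 → 4-byte char #8 = F1 83 95 A9.
Leading byte 0xF1 = 11110001 matches 11110xxx → 4-byte sequence.
Byte 1: 0xF1 = 11110001, payload 001 (3 bits).
Byte 2: 0x83 = 10000011 (10xxxxxx ✓), payload 000011.
Byte 3: 0x95 = 10010101 (10xxxxxx ✓), payload 010101.
Byte 4: 0xA9 = 10101001 (10xxxxxx ✓), payload 101001.
Concatenate: 001000011010101101001 = 0x43569 (21 bits → U+43569).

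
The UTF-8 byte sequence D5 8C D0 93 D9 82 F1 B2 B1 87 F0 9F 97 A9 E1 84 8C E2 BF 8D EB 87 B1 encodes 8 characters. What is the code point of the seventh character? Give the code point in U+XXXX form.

U+2FCD

Offset 0: leading byte 0xD5 = 11010101 → 2-byte char #1 = D5 8C.
Offset 2: leading byte 0xD0 = 11010000 → 2-byte char #2 = D0 93.
Offset 4: leading byte 0xD9 = 11011001 → 2-byte char #3 = D9 82.
Offset 6: leading byte 0xF1 = 11110001 → 4-byte char #4 = F1 B2 B1 87.
Offset 10: leading byte 0xF0 = 11110000 → 4-byte char #5 = F0 9F 97 A9.
Offset 14: leading byte 0xE1 = 11100001 → 3-byte char #6 = E1 84 8C.
Offset 17: leading byte 0xE2 = 11100010 → 3-byte char #7 = E2 BF 8D.
Leading byte 0xE2 = 11100010 matches 1110xxxx → 3-byte sequence.
Byte 1: 0xE2 = 11100010, payload 0010 (4 bits).
Byte 2: 0xBF = 10111111 (10xxxxxx ✓), payload 111111.
Byte 3: 0x8D = 10001101 (10xxxxxx ✓), payload 001101.
Concatenate: 0010111111001101 = 0x2FCD (16 bits → U+2FCD).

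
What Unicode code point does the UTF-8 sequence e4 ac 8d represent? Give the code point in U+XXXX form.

Leading byte 0xE4 = 11100100 matches 1110xxxx → 3-byte sequence.
Byte 1: 0xE4 = 11100100, payload 0100 (4 bits).
Byte 2: 0xAC = 10101100 (10xxxxxx ✓), payload 101100.
Byte 3: 0x8D = 10001101 (10xxxxxx ✓), payload 001101.
Concatenate: 0100101100001101 = 0x4B0D (16 bits → U+4B0D).

U+4B0D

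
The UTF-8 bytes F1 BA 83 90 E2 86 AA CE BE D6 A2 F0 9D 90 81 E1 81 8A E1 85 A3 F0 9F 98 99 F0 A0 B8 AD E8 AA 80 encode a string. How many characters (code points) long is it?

10

Byte at offset 0: 0xF1 = 11110001 → 4-byte char (#1). Advance 4.
Byte at offset 4: 0xE2 = 11100010 → 3-byte char (#2). Advance 3.
Byte at offset 7: 0xCE = 11001110 → 2-byte char (#3). Advance 2.
Byte at offset 9: 0xD6 = 11010110 → 2-byte char (#4). Advance 2.
Byte at offset 11: 0xF0 = 11110000 → 4-byte char (#5). Advance 4.
Byte at offset 15: 0xE1 = 11100001 → 3-byte char (#6). Advance 3.
Byte at offset 18: 0xE1 = 11100001 → 3-byte char (#7). Advance 3.
Byte at offset 21: 0xF0 = 11110000 → 4-byte char (#8). Advance 4.
Byte at offset 25: 0xF0 = 11110000 → 4-byte char (#9). Advance 4.
Byte at offset 29: 0xE8 = 11101000 → 3-byte char (#10). Advance 3.
Reached end at offset 32 after 10 code points.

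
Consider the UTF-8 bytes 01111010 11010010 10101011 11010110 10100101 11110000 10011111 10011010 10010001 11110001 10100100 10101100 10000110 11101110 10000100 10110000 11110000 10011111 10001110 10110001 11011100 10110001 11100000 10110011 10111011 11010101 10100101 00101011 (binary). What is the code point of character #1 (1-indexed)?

Offset 0: leading byte 0x7A = 01111010 → 1-byte char #1 = 7A.
Leading byte 0x7A = 01111010 matches 0xxxxxxx → 1-byte sequence.
Byte 1: 0x7A = 01111010, payload 1111010 (7 bits).
Concatenate: 1111010 = 0x7A (7 bits → U+007A).

U+007A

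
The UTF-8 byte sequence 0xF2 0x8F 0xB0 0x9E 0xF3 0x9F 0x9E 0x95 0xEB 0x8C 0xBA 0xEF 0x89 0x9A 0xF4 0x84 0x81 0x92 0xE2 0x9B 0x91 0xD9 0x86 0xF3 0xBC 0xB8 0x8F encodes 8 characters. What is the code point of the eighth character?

U+FCE0F

Offset 0: leading byte 0xF2 = 11110010 → 4-byte char #1 = F2 8F B0 9E.
Offset 4: leading byte 0xF3 = 11110011 → 4-byte char #2 = F3 9F 9E 95.
Offset 8: leading byte 0xEB = 11101011 → 3-byte char #3 = EB 8C BA.
Offset 11: leading byte 0xEF = 11101111 → 3-byte char #4 = EF 89 9A.
Offset 14: leading byte 0xF4 = 11110100 → 4-byte char #5 = F4 84 81 92.
Offset 18: leading byte 0xE2 = 11100010 → 3-byte char #6 = E2 9B 91.
Offset 21: leading byte 0xD9 = 11011001 → 2-byte char #7 = D9 86.
Offset 23: leading byte 0xF3 = 11110011 → 4-byte char #8 = F3 BC B8 8F.
Leading byte 0xF3 = 11110011 matches 11110xxx → 4-byte sequence.
Byte 1: 0xF3 = 11110011, payload 011 (3 bits).
Byte 2: 0xBC = 10111100 (10xxxxxx ✓), payload 111100.
Byte 3: 0xB8 = 10111000 (10xxxxxx ✓), payload 111000.
Byte 4: 0x8F = 10001111 (10xxxxxx ✓), payload 001111.
Concatenate: 011111100111000001111 = 0xFCE0F (21 bits → U+FCE0F).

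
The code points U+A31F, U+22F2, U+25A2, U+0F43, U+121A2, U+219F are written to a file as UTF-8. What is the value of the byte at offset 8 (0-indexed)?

0xA2

U+A31F → 3-byte form EA 8C 9F at offsets 0–2.
U+22F2 → 3-byte form E2 8B B2 at offsets 3–5.
U+25A2 → 3-byte form E2 96 A2 at offsets 6–8.
Offset 8 falls in char 3's range; it's byte 3 of E2 96 A2 = 0xA2.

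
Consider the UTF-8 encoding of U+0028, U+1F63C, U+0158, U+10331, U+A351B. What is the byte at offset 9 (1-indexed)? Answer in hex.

0x90

1-indexed offset 9 is 0-indexed offset 8.
U+0028 → 1-byte form 28 at offsets 0–0.
U+1F63C → 4-byte form F0 9F 98 BC at offsets 1–4.
U+0158 → 2-byte form C5 98 at offsets 5–6.
U+10331 → 4-byte form F0 90 8C B1 at offsets 7–10.
Offset 8 falls in char 4's range; it's byte 2 of F0 90 8C B1 = 0x90.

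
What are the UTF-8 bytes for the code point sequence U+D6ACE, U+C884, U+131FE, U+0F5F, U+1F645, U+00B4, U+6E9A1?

F3 96 AB 8E EC A2 84 F0 93 87 BE E0 BD 9F F0 9F 99 85 C2 B4 F1 AE A6 A1

U+D6ACE: 4-byte form → F3 96 AB 8E.
U+C884: 3-byte form → EC A2 84.
U+131FE: 4-byte form → F0 93 87 BE.
U+0F5F: 3-byte form → E0 BD 9F.
U+1F645: 4-byte form → F0 9F 99 85.
U+00B4: 2-byte form → C2 B4.
U+6E9A1: 4-byte form → F1 AE A6 A1.
Concatenated (24 bytes): F3 96 AB 8E EC A2 84 F0 93 87 BE E0 BD 9F F0 9F 99 85 C2 B4 F1 AE A6 A1.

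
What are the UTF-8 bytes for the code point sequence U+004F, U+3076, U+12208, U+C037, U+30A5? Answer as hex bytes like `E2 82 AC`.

U+004F: 1-byte form → 4F.
U+3076: 3-byte form → E3 81 B6.
U+12208: 4-byte form → F0 92 88 88.
U+C037: 3-byte form → EC 80 B7.
U+30A5: 3-byte form → E3 82 A5.
Concatenated (14 bytes): 4F E3 81 B6 F0 92 88 88 EC 80 B7 E3 82 A5.

4F E3 81 B6 F0 92 88 88 EC 80 B7 E3 82 A5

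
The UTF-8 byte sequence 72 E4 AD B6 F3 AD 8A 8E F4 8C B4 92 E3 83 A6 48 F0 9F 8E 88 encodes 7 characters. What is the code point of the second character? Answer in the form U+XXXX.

Offset 0: leading byte 0x72 = 01110010 → 1-byte char #1 = 72.
Offset 1: leading byte 0xE4 = 11100100 → 3-byte char #2 = E4 AD B6.
Leading byte 0xE4 = 11100100 matches 1110xxxx → 3-byte sequence.
Byte 1: 0xE4 = 11100100, payload 0100 (4 bits).
Byte 2: 0xAD = 10101101 (10xxxxxx ✓), payload 101101.
Byte 3: 0xB6 = 10110110 (10xxxxxx ✓), payload 110110.
Concatenate: 0100101101110110 = 0x4B76 (16 bits → U+4B76).

U+4B76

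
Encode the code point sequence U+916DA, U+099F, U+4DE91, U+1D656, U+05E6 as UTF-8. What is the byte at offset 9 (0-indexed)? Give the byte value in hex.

U+916DA → 4-byte form F2 91 9B 9A at offsets 0–3.
U+099F → 3-byte form E0 A6 9F at offsets 4–6.
U+4DE91 → 4-byte form F1 8D BA 91 at offsets 7–10.
Offset 9 falls in char 3's range; it's byte 3 of F1 8D BA 91 = 0xBA.

0xBA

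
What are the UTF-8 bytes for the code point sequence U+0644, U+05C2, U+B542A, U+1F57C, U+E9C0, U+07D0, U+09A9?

U+0644: 2-byte form → D9 84.
U+05C2: 2-byte form → D7 82.
U+B542A: 4-byte form → F2 B5 90 AA.
U+1F57C: 4-byte form → F0 9F 95 BC.
U+E9C0: 3-byte form → EE A7 80.
U+07D0: 2-byte form → DF 90.
U+09A9: 3-byte form → E0 A6 A9.
Concatenated (20 bytes): D9 84 D7 82 F2 B5 90 AA F0 9F 95 BC EE A7 80 DF 90 E0 A6 A9.

D9 84 D7 82 F2 B5 90 AA F0 9F 95 BC EE A7 80 DF 90 E0 A6 A9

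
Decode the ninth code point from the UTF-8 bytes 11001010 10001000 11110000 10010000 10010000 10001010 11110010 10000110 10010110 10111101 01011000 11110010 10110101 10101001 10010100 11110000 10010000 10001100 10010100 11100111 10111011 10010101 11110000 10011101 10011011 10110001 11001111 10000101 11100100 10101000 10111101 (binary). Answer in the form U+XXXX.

U+03C5

Offset 0: leading byte 0xCA = 11001010 → 2-byte char #1 = CA 88.
Offset 2: leading byte 0xF0 = 11110000 → 4-byte char #2 = F0 90 90 8A.
Offset 6: leading byte 0xF2 = 11110010 → 4-byte char #3 = F2 86 96 BD.
Offset 10: leading byte 0x58 = 01011000 → 1-byte char #4 = 58.
Offset 11: leading byte 0xF2 = 11110010 → 4-byte char #5 = F2 B5 A9 94.
Offset 15: leading byte 0xF0 = 11110000 → 4-byte char #6 = F0 90 8C 94.
Offset 19: leading byte 0xE7 = 11100111 → 3-byte char #7 = E7 BB 95.
Offset 22: leading byte 0xF0 = 11110000 → 4-byte char #8 = F0 9D 9B B1.
Offset 26: leading byte 0xCF = 11001111 → 2-byte char #9 = CF 85.
Leading byte 0xCF = 11001111 matches 110xxxxx → 2-byte sequence.
Byte 1: 0xCF = 11001111, payload 01111 (5 bits).
Byte 2: 0x85 = 10000101 (10xxxxxx ✓), payload 000101.
Concatenate: 01111000101 = 0x3C5 (11 bits → U+03C5).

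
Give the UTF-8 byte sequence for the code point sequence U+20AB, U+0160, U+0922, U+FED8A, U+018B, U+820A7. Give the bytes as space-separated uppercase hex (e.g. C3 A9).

E2 82 AB C5 A0 E0 A4 A2 F3 BE B6 8A C6 8B F2 82 82 A7

U+20AB: 3-byte form → E2 82 AB.
U+0160: 2-byte form → C5 A0.
U+0922: 3-byte form → E0 A4 A2.
U+FED8A: 4-byte form → F3 BE B6 8A.
U+018B: 2-byte form → C6 8B.
U+820A7: 4-byte form → F2 82 82 A7.
Concatenated (18 bytes): E2 82 AB C5 A0 E0 A4 A2 F3 BE B6 8A C6 8B F2 82 82 A7.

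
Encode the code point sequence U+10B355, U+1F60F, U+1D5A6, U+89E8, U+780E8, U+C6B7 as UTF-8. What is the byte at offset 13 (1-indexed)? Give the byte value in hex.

0xE8

1-indexed offset 13 is 0-indexed offset 12.
U+10B355 → 4-byte form F4 8B 8D 95 at offsets 0–3.
U+1F60F → 4-byte form F0 9F 98 8F at offsets 4–7.
U+1D5A6 → 4-byte form F0 9D 96 A6 at offsets 8–11.
U+89E8 → 3-byte form E8 A7 A8 at offsets 12–14.
Offset 12 falls in char 4's range; it's byte 1 of E8 A7 A8 = 0xE8.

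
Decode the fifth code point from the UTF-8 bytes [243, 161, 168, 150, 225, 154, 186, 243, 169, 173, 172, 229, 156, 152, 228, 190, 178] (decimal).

Offset 0: leading byte 0xF3 = 11110011 → 4-byte char #1 = F3 A1 A8 96.
Offset 4: leading byte 0xE1 = 11100001 → 3-byte char #2 = E1 9A BA.
Offset 7: leading byte 0xF3 = 11110011 → 4-byte char #3 = F3 A9 AD AC.
Offset 11: leading byte 0xE5 = 11100101 → 3-byte char #4 = E5 9C 98.
Offset 14: leading byte 0xE4 = 11100100 → 3-byte char #5 = E4 BE B2.
Leading byte 0xE4 = 11100100 matches 1110xxxx → 3-byte sequence.
Byte 1: 0xE4 = 11100100, payload 0100 (4 bits).
Byte 2: 0xBE = 10111110 (10xxxxxx ✓), payload 111110.
Byte 3: 0xB2 = 10110010 (10xxxxxx ✓), payload 110010.
Concatenate: 0100111110110010 = 0x4FB2 (16 bits → U+4FB2).

U+4FB2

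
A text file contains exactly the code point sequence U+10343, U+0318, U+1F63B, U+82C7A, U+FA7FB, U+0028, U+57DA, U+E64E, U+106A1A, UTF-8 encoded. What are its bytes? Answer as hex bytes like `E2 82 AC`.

F0 90 8D 83 CC 98 F0 9F 98 BB F2 82 B1 BA F3 BA 9F BB 28 E5 9F 9A EE 99 8E F4 86 A8 9A

U+10343: 4-byte form → F0 90 8D 83.
U+0318: 2-byte form → CC 98.
U+1F63B: 4-byte form → F0 9F 98 BB.
U+82C7A: 4-byte form → F2 82 B1 BA.
U+FA7FB: 4-byte form → F3 BA 9F BB.
U+0028: 1-byte form → 28.
U+57DA: 3-byte form → E5 9F 9A.
U+E64E: 3-byte form → EE 99 8E.
U+106A1A: 4-byte form → F4 86 A8 9A.
Concatenated (29 bytes): F0 90 8D 83 CC 98 F0 9F 98 BB F2 82 B1 BA F3 BA 9F BB 28 E5 9F 9A EE 99 8E F4 86 A8 9A.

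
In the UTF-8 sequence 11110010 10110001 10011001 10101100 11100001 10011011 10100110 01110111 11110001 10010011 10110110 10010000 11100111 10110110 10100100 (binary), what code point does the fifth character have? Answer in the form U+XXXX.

Offset 0: leading byte 0xF2 = 11110010 → 4-byte char #1 = F2 B1 99 AC.
Offset 4: leading byte 0xE1 = 11100001 → 3-byte char #2 = E1 9B A6.
Offset 7: leading byte 0x77 = 01110111 → 1-byte char #3 = 77.
Offset 8: leading byte 0xF1 = 11110001 → 4-byte char #4 = F1 93 B6 90.
Offset 12: leading byte 0xE7 = 11100111 → 3-byte char #5 = E7 B6 A4.
Leading byte 0xE7 = 11100111 matches 1110xxxx → 3-byte sequence.
Byte 1: 0xE7 = 11100111, payload 0111 (4 bits).
Byte 2: 0xB6 = 10110110 (10xxxxxx ✓), payload 110110.
Byte 3: 0xA4 = 10100100 (10xxxxxx ✓), payload 100100.
Concatenate: 0111110110100100 = 0x7DA4 (16 bits → U+7DA4).

U+7DA4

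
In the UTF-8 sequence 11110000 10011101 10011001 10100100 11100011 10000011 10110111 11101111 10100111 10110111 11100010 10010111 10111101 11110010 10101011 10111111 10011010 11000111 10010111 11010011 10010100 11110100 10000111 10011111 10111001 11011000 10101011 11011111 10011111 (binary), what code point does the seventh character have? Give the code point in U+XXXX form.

U+04D4

Offset 0: leading byte 0xF0 = 11110000 → 4-byte char #1 = F0 9D 99 A4.
Offset 4: leading byte 0xE3 = 11100011 → 3-byte char #2 = E3 83 B7.
Offset 7: leading byte 0xEF = 11101111 → 3-byte char #3 = EF A7 B7.
Offset 10: leading byte 0xE2 = 11100010 → 3-byte char #4 = E2 97 BD.
Offset 13: leading byte 0xF2 = 11110010 → 4-byte char #5 = F2 AB BF 9A.
Offset 17: leading byte 0xC7 = 11000111 → 2-byte char #6 = C7 97.
Offset 19: leading byte 0xD3 = 11010011 → 2-byte char #7 = D3 94.
Leading byte 0xD3 = 11010011 matches 110xxxxx → 2-byte sequence.
Byte 1: 0xD3 = 11010011, payload 10011 (5 bits).
Byte 2: 0x94 = 10010100 (10xxxxxx ✓), payload 010100.
Concatenate: 10011010100 = 0x4D4 (11 bits → U+04D4).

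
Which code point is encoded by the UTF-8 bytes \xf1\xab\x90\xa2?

Leading byte 0xF1 = 11110001 matches 11110xxx → 4-byte sequence.
Byte 1: 0xF1 = 11110001, payload 001 (3 bits).
Byte 2: 0xAB = 10101011 (10xxxxxx ✓), payload 101011.
Byte 3: 0x90 = 10010000 (10xxxxxx ✓), payload 010000.
Byte 4: 0xA2 = 10100010 (10xxxxxx ✓), payload 100010.
Concatenate: 001101011010000100010 = 0x6B422 (21 bits → U+6B422).

U+6B422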